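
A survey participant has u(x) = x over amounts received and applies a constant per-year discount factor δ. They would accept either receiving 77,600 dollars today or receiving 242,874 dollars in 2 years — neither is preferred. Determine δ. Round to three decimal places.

Equating discounted utilities: u(77600) = δ^2·u(242874) ⇒ δ^2 = u(77600)/u(242874).
With u(x) = x: δ^2 = 77600/242874 = 0.31951.
Taking the square root: δ = 0.31951^(1/2) ≈ 0.565.

δ ≈ 0.565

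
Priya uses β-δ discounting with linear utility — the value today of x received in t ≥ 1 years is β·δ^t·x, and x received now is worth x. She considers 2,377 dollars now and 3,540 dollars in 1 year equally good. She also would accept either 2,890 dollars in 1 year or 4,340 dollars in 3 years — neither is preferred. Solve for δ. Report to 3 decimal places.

The second indifference involves only future payoffs, so β cancels: β·δ^1·2890 = β·δ^3·4340, giving δ^2 = 2890/4340 = 0.66590, so δ = 0.81603.

δ ≈ 0.816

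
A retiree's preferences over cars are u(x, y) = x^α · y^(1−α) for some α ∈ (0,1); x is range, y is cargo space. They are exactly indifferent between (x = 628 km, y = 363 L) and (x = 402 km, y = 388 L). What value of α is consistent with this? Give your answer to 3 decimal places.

Indifference: 628^α · 363^(1−α) = 402^α · 388^(1−α).
(628/402)^α = (388/363)^(1−α); take logs: α·ln(628/402) = (1−α)·ln(388/363), i.e. α·0.446088 = (1−α)·0.066603.
With A = 0.446088 and B = 0.066603: α·A = (1−α)·B, so α = B/(A+B) = 0.066603/0.512691 ≈ 0.130.

α ≈ 0.130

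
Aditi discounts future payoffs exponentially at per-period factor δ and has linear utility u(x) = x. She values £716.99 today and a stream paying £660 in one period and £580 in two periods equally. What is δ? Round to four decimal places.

δ ≈ 0.6800

Present value of the stream is 660·δ + 580·δ². Indifference gives 660δ + 580δ² = 716.99.
Rearranged: 580δ² + 660δ − 716.99 = 0.
The positive root is δ = [−660 + √(660² + 4·580·716.99)] / (2·580) = (−660 + 1448.798)/1160 ≈ 0.6800.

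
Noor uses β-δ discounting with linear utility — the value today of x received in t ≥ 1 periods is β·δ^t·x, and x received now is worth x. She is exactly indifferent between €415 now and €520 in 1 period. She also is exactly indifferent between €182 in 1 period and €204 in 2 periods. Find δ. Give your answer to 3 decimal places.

The second indifference involves only future payoffs, so β cancels: β·δ^1·182 = β·δ^2·204, giving δ = 182/204 = 0.89216.

δ ≈ 0.892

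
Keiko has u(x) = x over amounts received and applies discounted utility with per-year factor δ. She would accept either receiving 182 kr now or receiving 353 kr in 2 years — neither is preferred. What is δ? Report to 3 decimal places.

The payoff in 2 years is discounted by δ^2, so u(182) = δ^2·u(353) and δ^2 = u(182)/u(353).
With u(x) = x: δ^2 = 182/353 = 0.51558.
Taking the square root: δ = 0.51558^(1/2) ≈ 0.718.

δ ≈ 0.718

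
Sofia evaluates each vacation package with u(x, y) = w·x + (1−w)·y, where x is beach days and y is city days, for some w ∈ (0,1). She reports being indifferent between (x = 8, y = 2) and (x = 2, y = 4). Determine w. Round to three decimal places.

w = 0.250

u(8,2) = u(2,4) means w·8 + (1−w)·2 = w·2 + (1−w)·4.
Collecting terms: w·6 = (1−w)·2.
The marginal rate of substitution is 2/6, so w = 2/(6+2) = 0.250.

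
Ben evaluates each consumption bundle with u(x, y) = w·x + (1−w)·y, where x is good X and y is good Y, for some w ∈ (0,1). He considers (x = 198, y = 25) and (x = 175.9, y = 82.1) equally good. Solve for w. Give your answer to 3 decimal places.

w = 0.721

Indifference: w·198 + (1−w)·25 = w·175.9 + (1−w)·82.1.
Collecting terms: w·22.1 = (1−w)·57.1.
Hence w = 57.1/(22.1+57.1) = 57.1/79.2 = 0.721.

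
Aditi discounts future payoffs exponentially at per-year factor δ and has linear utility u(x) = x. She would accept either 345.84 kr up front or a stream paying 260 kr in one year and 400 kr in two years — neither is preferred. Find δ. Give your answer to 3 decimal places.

δ ≈ 0.660

Present value of the stream is 260·δ + 400·δ². Indifference gives 260δ + 400δ² = 345.84.
Rearranged: 400δ² + 260δ − 345.84 = 0.
δ = (−260 + √(260² + 4·400·345.84)) / (2·400) = (−260 + √620944.00) / 800 ≈ 0.660.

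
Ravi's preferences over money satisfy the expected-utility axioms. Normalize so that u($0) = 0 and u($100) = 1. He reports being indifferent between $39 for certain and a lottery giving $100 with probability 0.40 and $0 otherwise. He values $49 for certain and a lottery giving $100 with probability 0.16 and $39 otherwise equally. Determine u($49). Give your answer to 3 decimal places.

First, u($39) = 0.40·u($100) + 0.60·u($0) = 0.40.
Then u($49) = 0.16·u($100) + 0.84·u($39) = 0.16·1.00 + 0.84·0.40 = 0.4960.

0.496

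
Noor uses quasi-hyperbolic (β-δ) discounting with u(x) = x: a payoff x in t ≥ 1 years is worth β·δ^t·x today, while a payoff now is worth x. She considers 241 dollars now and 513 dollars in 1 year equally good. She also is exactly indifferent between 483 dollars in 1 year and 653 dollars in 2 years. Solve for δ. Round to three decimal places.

Both payoffs in the second observation are in the future, so β drops out: δ^1·483 = δ^2·653 ⇒ δ = 483/653 = 0.73966.

δ ≈ 0.740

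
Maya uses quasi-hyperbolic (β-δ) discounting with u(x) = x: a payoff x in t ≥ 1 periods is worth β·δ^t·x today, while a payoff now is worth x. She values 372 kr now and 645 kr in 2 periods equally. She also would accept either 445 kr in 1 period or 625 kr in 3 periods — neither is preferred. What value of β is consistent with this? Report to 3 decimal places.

β ≈ 0.810

From the later pair, β·δ^1·445 = β·δ^3·625; dividing through, δ^2 = 445/625 = 0.71200, so δ = 0.84380.
Substituting δ into 372 = β·δ^2·645: β = 372/(459.240) ≈ 0.810.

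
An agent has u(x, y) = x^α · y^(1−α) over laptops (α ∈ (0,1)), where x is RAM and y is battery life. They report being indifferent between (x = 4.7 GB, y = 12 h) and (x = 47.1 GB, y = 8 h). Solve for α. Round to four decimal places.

α ≈ 0.1496

The Cobb–Douglas utilities coincide, so 4.7^α·12^(1−α) = 47.1^α·8^(1−α).
(4.7/47.1)^α = (8/12)^(1−α); take logs: α·ln(4.7/47.1) = (1−α)·ln(8/12), i.e. α·-2.3047105 = (1−α)·-0.4054651.
So α/(1−α) = (-0.4054651)/(-2.3047105) = 0.1759289, and α = 0.1759289/1.1759289 ≈ 0.1496.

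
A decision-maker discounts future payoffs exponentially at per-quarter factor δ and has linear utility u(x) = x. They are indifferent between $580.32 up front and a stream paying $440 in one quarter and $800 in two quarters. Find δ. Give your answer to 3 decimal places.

The stream is worth 440δ + 800δ² today, so 440δ + 800δ² = 580.32.
Rearranged: 800δ² + 440δ − 580.32 = 0.
δ = (−440 + √(440² + 4·800·580.32)) / (2·800) = (−440 + √2050624.00) / 1600 ≈ 0.620.

δ ≈ 0.620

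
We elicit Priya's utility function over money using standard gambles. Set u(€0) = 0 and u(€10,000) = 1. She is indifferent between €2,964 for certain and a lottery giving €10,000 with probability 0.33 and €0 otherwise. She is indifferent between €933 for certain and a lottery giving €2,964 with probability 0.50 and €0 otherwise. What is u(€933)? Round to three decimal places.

First, u(€2,964) = 0.33·u(€10,000) + 0.67·u(€0) = 0.33.
Chaining: u(€933) = 0.50·0.33 + 0.50·0.00 = 0.1650.

0.165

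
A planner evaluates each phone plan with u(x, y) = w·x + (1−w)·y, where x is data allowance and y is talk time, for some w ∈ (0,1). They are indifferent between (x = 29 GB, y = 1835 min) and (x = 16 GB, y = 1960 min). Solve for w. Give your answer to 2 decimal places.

w = 0.91

Equating utilities: w·29 + (1−w)·1835 = w·16 + (1−w)·1960.
w·(29−16) = (1−w)·(1960−1835), i.e. w·13 = (1−w)·125.
Hence w = 125/(13+125) = 125/138 = 0.91.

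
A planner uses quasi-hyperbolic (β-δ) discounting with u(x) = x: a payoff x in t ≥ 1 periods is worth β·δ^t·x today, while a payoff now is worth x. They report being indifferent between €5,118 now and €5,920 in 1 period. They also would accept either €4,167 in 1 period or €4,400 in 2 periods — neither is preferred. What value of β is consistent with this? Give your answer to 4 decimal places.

Both payoffs in the second observation are in the future, so β drops out: δ^1·4167 = δ^2·4400 ⇒ δ = 4167/4400 = 0.94705.
The first indifference: 5118 = β·δ·5920, so β = 5118/(δ·5920) = 5118/(0.94705·5920) ≈ 0.9129.

β ≈ 0.9129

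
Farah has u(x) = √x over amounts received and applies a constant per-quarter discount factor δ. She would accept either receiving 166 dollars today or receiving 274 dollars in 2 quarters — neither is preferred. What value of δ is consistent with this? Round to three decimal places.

Equating discounted utilities: u(166) = δ^2·u(274) ⇒ δ^2 = u(166)/u(274).
With u(x) = √x: δ^2 = √166/√274 = √(166/274) = 0.77836.
Taking the square root: δ = 0.77836^(1/2) ≈ 0.882.

δ ≈ 0.882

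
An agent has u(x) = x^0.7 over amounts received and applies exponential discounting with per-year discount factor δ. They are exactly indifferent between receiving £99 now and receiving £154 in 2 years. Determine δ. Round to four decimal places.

Equating discounted utilities: u(99) = δ^2·u(154) ⇒ δ^2 = u(99)/u(154).
Since u(x) = x^0.7, δ^2 = (99/154)^0.7 = 0.64286^0.7 = 0.73397.
Hence δ = (0.73397)^(1/2) = 0.856722.

δ ≈ 0.8567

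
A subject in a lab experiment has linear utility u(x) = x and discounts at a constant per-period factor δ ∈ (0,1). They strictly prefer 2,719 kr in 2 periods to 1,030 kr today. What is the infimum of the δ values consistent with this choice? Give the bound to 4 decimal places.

δ > 0.6155

Under u(x) = x this choice says 1030 < δ^2·2719.
Hence δ^2 > 1030/2719 = 0.37882, and x ↦ x^(1/2) is increasing on (0,∞).
δ > (1030/2719)^(1/2) ≈ 0.6155.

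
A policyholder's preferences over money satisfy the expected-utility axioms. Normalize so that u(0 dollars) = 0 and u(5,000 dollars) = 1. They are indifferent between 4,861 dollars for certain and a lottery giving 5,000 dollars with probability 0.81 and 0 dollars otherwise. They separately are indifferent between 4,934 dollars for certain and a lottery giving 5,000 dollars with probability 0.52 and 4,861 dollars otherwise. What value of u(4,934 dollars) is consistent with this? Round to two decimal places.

The first gamble pins u(4,861 dollars): it must equal 0.81·1 + 0.19·0 = 0.81.
The second indifference gives u(4,934 dollars) = 0.52·u(5,000 dollars) + 0.48·u(4,861 dollars) = 0.52·1.00 + 0.48·0.81 = 0.9088.

0.91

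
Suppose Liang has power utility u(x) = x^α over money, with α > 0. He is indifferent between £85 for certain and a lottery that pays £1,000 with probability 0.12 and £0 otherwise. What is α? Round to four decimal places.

α ≈ 0.8601

The lottery's expected utility is 0.12·u(1000) + 0.88·u(0) = 0.12·1000^α (since u(0) = 0 for α > 0).
Equating: 85^α = 0.12·1000^α, i.e. 0.0850^α = 0.12.
α = ln(0.12) / ln(85/1000) = -2.1202635/-2.4651040 ≈ 0.8601.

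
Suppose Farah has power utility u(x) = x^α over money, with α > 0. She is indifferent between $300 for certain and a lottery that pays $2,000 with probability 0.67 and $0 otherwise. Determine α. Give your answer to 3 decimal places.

The lottery's expected utility is 0.67·u(2000) + 0.33·u(0) = 0.67·2000^α (since u(0) = 0 for α > 0).
Indifference: 300^α = 0.67·2000^α, so (300/2000)^α = 0.67.
α = ln(0.67) / ln(300/2000) = -0.400478/-1.897120 ≈ 0.211.

α ≈ 0.211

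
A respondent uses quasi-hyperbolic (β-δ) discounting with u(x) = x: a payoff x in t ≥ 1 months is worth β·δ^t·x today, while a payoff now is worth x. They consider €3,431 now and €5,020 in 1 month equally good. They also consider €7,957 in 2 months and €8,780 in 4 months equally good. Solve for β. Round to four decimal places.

Both payoffs in the second observation are in the future, so β drops out: δ^2·7957 = δ^4·8780 ⇒ δ^2 = 7957/8780 = 0.90626, so δ = 0.95198.
The first indifference: 3431 = β·δ·5020, so β = 3431/(δ·5020) = 3431/(0.95198·5020) ≈ 0.7179.

β ≈ 0.7179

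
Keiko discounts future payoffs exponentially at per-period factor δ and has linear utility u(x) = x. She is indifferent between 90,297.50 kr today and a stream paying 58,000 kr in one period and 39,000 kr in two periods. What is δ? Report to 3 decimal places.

δ ≈ 0.950

Equating present values: 90297.50 = 58000δ + 39000δ².
Rearranged: 39000δ² + 58000δ − 90297.50 = 0.
δ = (−58000 + √(58000² + 4·39000·90297.50)) / (2·39000) = (−58000 + √17450410000.00) / 78000 ≈ 0.950.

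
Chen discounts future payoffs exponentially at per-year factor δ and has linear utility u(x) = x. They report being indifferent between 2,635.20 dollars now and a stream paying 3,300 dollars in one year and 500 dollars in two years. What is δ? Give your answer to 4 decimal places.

δ ≈ 0.7200

Present value of the stream is 3300·δ + 500·δ². Indifference gives 3300δ + 500δ² = 2635.20.
Rearranged: 500δ² + 3300δ − 2635.20 = 0.
The positive root is δ = [−3300 + √(3300² + 4·500·2635.20)] / (2·500) = (−3300 + 4020.000)/1000 ≈ 0.7200.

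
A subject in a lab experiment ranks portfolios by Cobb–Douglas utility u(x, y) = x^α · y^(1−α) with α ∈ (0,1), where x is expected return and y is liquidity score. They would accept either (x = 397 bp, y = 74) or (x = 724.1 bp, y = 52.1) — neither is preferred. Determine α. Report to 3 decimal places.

Set the two utilities equal: 397^α·74^(1−α) = 724.1^α·52.1^(1−α).
(397/724.1)^α = (52.1/74)^(1−α); take logs: α·ln(397/724.1) = (1−α)·ln(52.1/74), i.e. α·-0.600993 = (1−α)·-0.350900.
With A = -0.600993 and B = -0.350900: α·A = (1−α)·B, so α = B/(A+B) = -0.350900/-0.951893 ≈ 0.369.

α ≈ 0.369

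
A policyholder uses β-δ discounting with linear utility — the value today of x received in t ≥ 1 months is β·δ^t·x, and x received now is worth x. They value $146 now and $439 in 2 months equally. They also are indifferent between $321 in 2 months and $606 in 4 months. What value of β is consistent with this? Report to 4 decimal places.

The second indifference involves only future payoffs, so β cancels: β·δ^2·321 = β·δ^4·606, giving δ^2 = 321/606 = 0.52970, so δ = 0.72781.
Now use the now-vs-future pair: 146 = β·δ^2·439 gives β = 146/(0.52970·439) ≈ 0.6279.

β ≈ 0.6279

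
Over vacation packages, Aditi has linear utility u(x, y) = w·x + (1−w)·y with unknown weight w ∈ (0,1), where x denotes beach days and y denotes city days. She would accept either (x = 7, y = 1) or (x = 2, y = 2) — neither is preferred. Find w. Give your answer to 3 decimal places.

Indifference: w·7 + (1−w)·1 = w·2 + (1−w)·2.
Collecting terms: w·5 = (1−w)·1.
So w/(1−w) = 1/5 = 0.2000, giving w = 1/(5+1) = 0.167.

w = 0.167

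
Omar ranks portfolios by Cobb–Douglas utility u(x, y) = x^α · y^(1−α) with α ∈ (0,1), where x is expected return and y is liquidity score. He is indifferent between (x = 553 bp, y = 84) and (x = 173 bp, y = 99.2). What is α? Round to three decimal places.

α ≈ 0.125

Indifference: 553^α · 84^(1−α) = 173^α · 99.2^(1−α).
Taking logs: α·ln 553 + (1−α)·ln 84 = α·ln 173 + (1−α)·ln 99.2, i.e. α·1.162066 = (1−α)·0.166321.
Thus α·(1.328387) = 0.166321, so α = 0.166321/1.328387 ≈ 0.125.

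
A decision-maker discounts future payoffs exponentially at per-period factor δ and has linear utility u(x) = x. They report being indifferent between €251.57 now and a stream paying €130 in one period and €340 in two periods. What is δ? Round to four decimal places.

Equating present values: 251.57 = 130δ + 340δ².
That is, 340δ² + 130δ − 251.57 = 0, a quadratic in δ.
By the quadratic formula (taking the positive root), δ = (−130 + √359035.20) / 680 ≈ 0.6900.

δ ≈ 0.6900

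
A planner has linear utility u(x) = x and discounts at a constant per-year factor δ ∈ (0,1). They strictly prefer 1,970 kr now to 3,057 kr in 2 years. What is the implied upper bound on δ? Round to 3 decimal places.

Comparing present values: 1970 > δ^2·3057.
Dividing by 3057: δ^2 < 0.64442. Both sides are positive, so the square root keeps the direction.
δ < 0.64442^(1/2) = 0.803.

δ < 0.803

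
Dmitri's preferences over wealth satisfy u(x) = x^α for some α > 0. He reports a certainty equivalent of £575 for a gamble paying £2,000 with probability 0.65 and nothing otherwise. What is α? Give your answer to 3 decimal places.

EU(lottery) = 0.65·2000^α + 0.35·0 = 0.65·2000^α.
Indifference: 575^α = 0.65·2000^α, so (575/2000)^α = 0.65.
α = ln(0.65) / ln(575/2000) = -0.430783/-1.246532 ≈ 0.346.

α ≈ 0.346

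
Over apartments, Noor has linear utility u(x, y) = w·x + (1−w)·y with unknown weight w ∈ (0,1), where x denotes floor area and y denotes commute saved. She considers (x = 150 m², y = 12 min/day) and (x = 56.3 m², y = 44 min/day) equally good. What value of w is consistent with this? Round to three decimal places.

Indifference: w·150 + (1−w)·12 = w·56.3 + (1−w)·44.
Rearranging, 93.7·w − 32·(1−w) = 0.
The marginal rate of substitution is 32/93.7, so w = 32/(93.7+32) = 0.255.

w = 0.255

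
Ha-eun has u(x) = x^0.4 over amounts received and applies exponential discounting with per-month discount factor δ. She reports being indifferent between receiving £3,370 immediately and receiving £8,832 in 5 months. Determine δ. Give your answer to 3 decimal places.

δ ≈ 0.926

Equating discounted utilities: u(3370) = δ^5·u(8832) ⇒ δ^5 = u(3370)/u(8832).
Since u(x) = x^0.4, δ^5 = (3370/8832)^0.4 = 0.38157^0.4 = 0.68019.
Hence δ = (0.68019)^(1/5) = 0.92582.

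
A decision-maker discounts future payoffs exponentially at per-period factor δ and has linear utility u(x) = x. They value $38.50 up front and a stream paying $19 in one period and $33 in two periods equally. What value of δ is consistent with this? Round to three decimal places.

The stream is worth 19δ + 33δ² today, so 19δ + 33δ² = 38.50.
That is, 33δ² + 19δ − 38.50 = 0, a quadratic in δ.
By the quadratic formula (taking the positive root), δ = (−19 + √5443.00) / 66 ≈ 0.830.

δ ≈ 0.830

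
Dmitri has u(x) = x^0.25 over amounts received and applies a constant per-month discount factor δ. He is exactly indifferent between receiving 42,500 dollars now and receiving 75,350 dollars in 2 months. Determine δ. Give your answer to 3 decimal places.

The payoff in 2 months is discounted by δ^2, so u(42500) = δ^2·u(75350) and δ^2 = u(42500)/u(75350).
Since u(x) = x^0.25, δ^2 = (42500/75350)^0.25 = 0.56403^0.25 = 0.86662.
Taking the square root: δ = 0.86662^(1/2) ≈ 0.931.

δ ≈ 0.931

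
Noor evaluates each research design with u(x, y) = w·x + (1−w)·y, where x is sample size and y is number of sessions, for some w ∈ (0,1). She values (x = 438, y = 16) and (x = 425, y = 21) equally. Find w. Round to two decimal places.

Indifference: w·438 + (1−w)·16 = w·425 + (1−w)·21.
Rearranging, 13·w − 5·(1−w) = 0.
So w/(1−w) = 5/13 = 0.3846, giving w = 5/(13+5) = 0.28.

w = 0.28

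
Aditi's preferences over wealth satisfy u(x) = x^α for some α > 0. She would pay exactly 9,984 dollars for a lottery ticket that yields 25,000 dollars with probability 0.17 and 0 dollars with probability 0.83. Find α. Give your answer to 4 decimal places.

EU(lottery) = 0.17·25000^α + 0.83·0 = 0.17·25000^α.
Setting u(9984) equal to that: 9984^α = 0.17·25000^α ⇒ (9984/25000)^α = 0.17.
α = ln(0.17) / ln(9984/25000) = -1.7719568/-0.9178920 ≈ 1.9305.

α ≈ 1.9305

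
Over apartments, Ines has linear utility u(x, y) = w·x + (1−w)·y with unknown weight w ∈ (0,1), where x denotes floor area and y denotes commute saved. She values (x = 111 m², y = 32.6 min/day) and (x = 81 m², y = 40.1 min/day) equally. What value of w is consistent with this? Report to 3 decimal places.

w = 0.200

u(111,32.6) = u(81,40.1) means w·111 + (1−w)·32.6 = w·81 + (1−w)·40.1.
Collecting terms: w·30 = (1−w)·7.5.
Hence w = 7.5/(30+7.5) = 7.5/37.5 = 0.200.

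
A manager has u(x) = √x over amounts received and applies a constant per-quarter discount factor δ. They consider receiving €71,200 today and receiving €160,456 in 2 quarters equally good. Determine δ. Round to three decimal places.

δ ≈ 0.816

Indifference means u(71200) = δ^2 · u(160456), so δ^2 = u(71200)/u(160456).
With u(x) = √x: δ^2 = √71200/√160456 = √(71200/160456) = 0.66613.
Hence δ = (0.66613)^(1/2) = 0.81617.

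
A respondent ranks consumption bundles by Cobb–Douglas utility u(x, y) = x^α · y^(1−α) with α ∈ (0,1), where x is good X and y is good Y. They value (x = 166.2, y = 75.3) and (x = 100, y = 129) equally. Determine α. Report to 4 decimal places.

The Cobb–Douglas utilities coincide, so 166.2^α·75.3^(1−α) = 100^α·129^(1−α).
Taking logs: α·ln 166.2 + (1−α)·ln 75.3 = α·ln 100 + (1−α)·ln 129, i.e. α·0.5080217 = (1−α)·0.5383323.
So α/(1−α) = (0.5383323)/(0.5080217) = 1.0596640, and α = 1.0596640/2.0596640 ≈ 0.5145.

α ≈ 0.5145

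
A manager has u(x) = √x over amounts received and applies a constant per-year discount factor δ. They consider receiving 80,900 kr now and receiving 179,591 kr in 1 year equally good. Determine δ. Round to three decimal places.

Equating discounted utilities: u(80900) = δ·u(179591) ⇒ δ = u(80900)/u(179591).
Since u(x) = √x, δ = √(80900/179591) = 0.67117.

δ ≈ 0.671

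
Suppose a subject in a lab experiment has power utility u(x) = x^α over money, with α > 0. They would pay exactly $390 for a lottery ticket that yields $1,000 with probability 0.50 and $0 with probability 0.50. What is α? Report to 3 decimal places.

α ≈ 0.736

EU(lottery) = 0.50·1000^α + 0.50·0 = 0.50·1000^α.
Equating: 390^α = 0.50·1000^α, i.e. 0.3900^α = 0.50.
Taking logs: α·ln(390/1000) = ln(0.50), so α = -0.693147 / -0.941609 ≈ 0.736.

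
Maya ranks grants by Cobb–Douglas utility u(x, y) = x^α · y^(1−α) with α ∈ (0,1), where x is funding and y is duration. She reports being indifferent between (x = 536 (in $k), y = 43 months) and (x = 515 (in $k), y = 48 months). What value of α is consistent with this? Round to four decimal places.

The Cobb–Douglas utilities coincide, so 536^α·43^(1−α) = 515^α·48^(1−α).
(536/515)^α = (48/43)^(1−α); take logs: α·ln(536/515) = (1−α)·ln(48/43), i.e. α·0.0399673 = (1−α)·0.1100009.
Thus α·(0.1499682) = 0.1100009, so α = 0.1100009/0.1499682 ≈ 0.7335.

α ≈ 0.7335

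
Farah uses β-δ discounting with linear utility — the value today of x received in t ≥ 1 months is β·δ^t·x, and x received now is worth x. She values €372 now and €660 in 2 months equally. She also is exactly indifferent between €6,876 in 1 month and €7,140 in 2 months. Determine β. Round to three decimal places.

β ≈ 0.608

From the later pair, β·δ^1·6876 = β·δ^2·7140; dividing through, δ = 6876/7140 = 0.96303.
Now use the now-vs-future pair: 372 = β·δ^2·660 gives β = 372/(0.92742·660) ≈ 0.608.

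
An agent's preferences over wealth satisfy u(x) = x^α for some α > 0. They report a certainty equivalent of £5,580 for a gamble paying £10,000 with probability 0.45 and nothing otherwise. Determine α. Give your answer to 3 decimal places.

Since u(0) = 0, the lottery's EU is 0.45·10000^α.
Equating: 5580^α = 0.45·10000^α, i.e. 0.5580^α = 0.45.
α = ln(0.45) / ln(5580/10000) = -0.798508/-0.583396 ≈ 1.369.

α ≈ 1.369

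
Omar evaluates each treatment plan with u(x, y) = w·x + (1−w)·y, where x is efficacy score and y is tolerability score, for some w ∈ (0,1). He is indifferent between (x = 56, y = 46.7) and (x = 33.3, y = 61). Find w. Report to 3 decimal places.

u(56,46.7) = u(33.3,61) means w·56 + (1−w)·46.7 = w·33.3 + (1−w)·61.
Collecting terms: w·22.7 = (1−w)·14.3.
Hence w = 14.3/(22.7+14.3) = 14.3/37 = 0.386.

w = 0.386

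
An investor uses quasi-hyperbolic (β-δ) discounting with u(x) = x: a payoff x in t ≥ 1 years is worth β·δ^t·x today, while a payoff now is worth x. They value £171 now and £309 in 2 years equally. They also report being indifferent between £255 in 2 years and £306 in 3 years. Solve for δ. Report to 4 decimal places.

δ ≈ 0.8333

The second indifference involves only future payoffs, so β cancels: β·δ^2·255 = β·δ^3·306, giving δ = 255/306 = 0.83333.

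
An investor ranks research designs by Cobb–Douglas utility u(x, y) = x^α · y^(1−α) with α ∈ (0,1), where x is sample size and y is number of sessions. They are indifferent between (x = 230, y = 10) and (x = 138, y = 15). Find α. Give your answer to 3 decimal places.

The Cobb–Douglas utilities coincide, so 230^α·10^(1−α) = 138^α·15^(1−α).
(230/138)^α = (15/10)^(1−α); take logs: α·ln(230/138) = (1−α)·ln(15/10), i.e. α·0.510826 = (1−α)·0.405465.
So α/(1−α) = (0.405465)/(0.510826) = 0.793744, and α = 0.793744/1.793744 ≈ 0.443.

α ≈ 0.443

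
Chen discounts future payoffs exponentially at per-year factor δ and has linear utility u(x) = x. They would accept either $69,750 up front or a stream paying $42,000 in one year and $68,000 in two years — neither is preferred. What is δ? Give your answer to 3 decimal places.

Present value of the stream is 42000·δ + 68000·δ². Indifference gives 42000δ + 68000δ² = 69750.
That is, 68000δ² + 42000δ − 69750 = 0, a quadratic in δ.
By the quadratic formula (taking the positive root), δ = (−42000 + √20736000000.00) / 136000 ≈ 0.750.

δ ≈ 0.750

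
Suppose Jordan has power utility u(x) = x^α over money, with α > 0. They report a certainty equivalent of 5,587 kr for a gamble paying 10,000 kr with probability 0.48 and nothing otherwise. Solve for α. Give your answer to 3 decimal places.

α ≈ 1.261

The lottery's expected utility is 0.48·u(10000) + 0.52·u(0) = 0.48·10000^α (since u(0) = 0 for α > 0).
Equating: 5587^α = 0.48·10000^α, i.e. 0.5587^α = 0.48.
Taking logs: α·ln(5587/10000) = ln(0.48), so α = -0.733969 / -0.582143 ≈ 1.261.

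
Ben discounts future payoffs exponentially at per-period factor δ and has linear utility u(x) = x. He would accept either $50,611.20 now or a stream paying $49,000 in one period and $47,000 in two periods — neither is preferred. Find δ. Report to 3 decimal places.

The stream is worth 49000δ + 47000δ² today, so 49000δ + 47000δ² = 50611.20.
That is, 47000δ² + 49000δ − 50611.20 = 0, a quadratic in δ.
The positive root is δ = [−49000 + √(49000² + 4·47000·50611.20)] / (2·47000) = (−49000 + 109160.000)/94000 ≈ 0.640.

δ ≈ 0.640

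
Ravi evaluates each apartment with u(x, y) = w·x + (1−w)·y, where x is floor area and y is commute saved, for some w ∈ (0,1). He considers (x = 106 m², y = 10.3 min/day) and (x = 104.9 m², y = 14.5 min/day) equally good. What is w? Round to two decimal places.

Equating utilities: w·106 + (1−w)·10.3 = w·104.9 + (1−w)·14.5.
Rearranging, 1.1·w − 4.2·(1−w) = 0.
Hence w = 4.2/(1.1+4.2) = 4.2/5.3 = 0.79.

w = 0.79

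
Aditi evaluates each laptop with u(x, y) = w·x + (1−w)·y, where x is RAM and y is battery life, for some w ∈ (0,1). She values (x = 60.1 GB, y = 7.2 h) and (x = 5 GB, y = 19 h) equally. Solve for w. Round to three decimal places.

w = 0.176

Equating utilities: w·60.1 + (1−w)·7.2 = w·5 + (1−w)·19.
Rearranging, 55.1·w − 11.8·(1−w) = 0.
So w/(1−w) = 11.8/55.1 = 0.2142, giving w = 11.8/(55.1+11.8) = 0.176.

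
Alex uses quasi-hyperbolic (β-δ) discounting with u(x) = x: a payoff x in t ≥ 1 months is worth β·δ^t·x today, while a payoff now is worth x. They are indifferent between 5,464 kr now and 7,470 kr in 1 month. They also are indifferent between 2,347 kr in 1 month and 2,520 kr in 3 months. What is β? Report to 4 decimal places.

β ≈ 0.7579

From the later pair, β·δ^1·2347 = β·δ^3·2520; dividing through, δ^2 = 2347/2520 = 0.93135, so δ = 0.96506.
The first indifference: 5464 = β·δ·7470, so β = 5464/(δ·7470) = 5464/(0.96506·7470) ≈ 0.7579.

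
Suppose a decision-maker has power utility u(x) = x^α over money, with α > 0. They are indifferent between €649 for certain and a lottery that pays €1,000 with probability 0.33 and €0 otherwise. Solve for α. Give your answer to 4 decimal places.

α ≈ 2.5644

EU(lottery) = 0.33·1000^α + 0.67·0 = 0.33·1000^α.
Setting u(649) equal to that: 649^α = 0.33·1000^α ⇒ (649/1000)^α = 0.33.
α = ln(0.33) / ln(649/1000) = -1.1086626/-0.4323226 ≈ 2.5644.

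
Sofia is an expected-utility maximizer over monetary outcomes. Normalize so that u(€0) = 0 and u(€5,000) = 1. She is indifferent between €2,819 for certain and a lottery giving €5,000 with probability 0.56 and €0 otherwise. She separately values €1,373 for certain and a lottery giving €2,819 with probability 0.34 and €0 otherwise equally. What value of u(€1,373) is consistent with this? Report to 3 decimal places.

The first gamble pins u(€2,819): it must equal 0.56·1 + 0.44·0 = 0.56.
Then u(€1,373) = 0.34·u(€2,819) + 0.66·u(€0) = 0.34·0.56 + 0.66·0.00 = 0.1904.

0.190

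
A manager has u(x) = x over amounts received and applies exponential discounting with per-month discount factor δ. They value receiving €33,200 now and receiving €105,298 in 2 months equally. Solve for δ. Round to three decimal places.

δ ≈ 0.562

The payoff in 2 months is discounted by δ^2, so u(33200) = δ^2·u(105298) and δ^2 = u(33200)/u(105298).
With u(x) = x: δ^2 = 33200/105298 = 0.31530.
Hence δ = (0.31530)^(1/2) = 0.56151.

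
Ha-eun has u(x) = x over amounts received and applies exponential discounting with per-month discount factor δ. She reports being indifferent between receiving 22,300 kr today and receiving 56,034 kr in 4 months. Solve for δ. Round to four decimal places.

δ ≈ 0.7943

Equating discounted utilities: u(22300) = δ^4·u(56034) ⇒ δ^4 = u(22300)/u(56034).
With u(x) = x: δ^4 = 22300/56034 = 0.39797.
Hence δ = (0.39797)^(1/4) = 0.794261.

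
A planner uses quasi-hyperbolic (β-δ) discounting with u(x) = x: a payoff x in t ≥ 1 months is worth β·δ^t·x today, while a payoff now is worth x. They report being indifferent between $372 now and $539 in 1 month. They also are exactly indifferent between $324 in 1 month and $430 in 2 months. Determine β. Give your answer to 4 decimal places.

From the later pair, β·δ^1·324 = β·δ^2·430; dividing through, δ = 324/430 = 0.75349.
Substituting δ into 372 = β·δ·539: β = 372/(406.130) ≈ 0.9160.

β ≈ 0.9160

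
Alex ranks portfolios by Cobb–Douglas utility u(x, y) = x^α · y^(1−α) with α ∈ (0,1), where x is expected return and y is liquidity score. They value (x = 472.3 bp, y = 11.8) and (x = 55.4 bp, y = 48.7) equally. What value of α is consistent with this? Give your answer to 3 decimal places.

α ≈ 0.398

The Cobb–Douglas utilities coincide, so 472.3^α·11.8^(1−α) = 55.4^α·48.7^(1−α).
Rearrange to (472.3/55.4)^α = (48.7/11.8)^(1−α) and take logs: α·2.143035 = (1−α)·1.417579.
So α/(1−α) = (1.417579)/(2.143035) = 0.661482, and α = 0.661482/1.661482 ≈ 0.398.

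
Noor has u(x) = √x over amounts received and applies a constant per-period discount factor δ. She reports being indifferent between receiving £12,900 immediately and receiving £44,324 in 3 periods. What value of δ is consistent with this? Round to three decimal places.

Indifference means u(12900) = δ^3 · u(44324), so δ^3 = u(12900)/u(44324).
Since u(x) = √x, δ^3 = √(12900/44324) = 0.53948.
Taking the cube root: δ = 0.53948^(1/3) ≈ 0.814.

δ ≈ 0.814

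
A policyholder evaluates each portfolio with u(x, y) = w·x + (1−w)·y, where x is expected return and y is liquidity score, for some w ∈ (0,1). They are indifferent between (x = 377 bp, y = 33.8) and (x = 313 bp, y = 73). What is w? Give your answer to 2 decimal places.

u(377,33.8) = u(313,73) means w·377 + (1−w)·33.8 = w·313 + (1−w)·73.
w·(377−313) = (1−w)·(73−33.8), i.e. w·64 = (1−w)·39.2.
Hence w = 39.2/(64+39.2) = 39.2/103.2 = 0.38.

w = 0.38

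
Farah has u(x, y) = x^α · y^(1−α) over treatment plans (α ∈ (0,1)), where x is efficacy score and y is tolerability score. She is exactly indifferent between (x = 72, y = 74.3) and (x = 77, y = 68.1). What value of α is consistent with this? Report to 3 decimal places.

α ≈ 0.565

The Cobb–Douglas utilities coincide, so 72^α·74.3^(1−α) = 77^α·68.1^(1−α).
Rearrange to (72/77)^α = (68.1/74.3)^(1−α) and take logs: α·-0.067139 = (1−α)·-0.087134.
Thus α·(-0.154273) = -0.087134, so α = -0.087134/-0.154273 ≈ 0.565.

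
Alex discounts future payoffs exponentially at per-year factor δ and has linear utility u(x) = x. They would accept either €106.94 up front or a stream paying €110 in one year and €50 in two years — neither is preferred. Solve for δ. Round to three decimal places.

Equating present values: 106.94 = 110δ + 50δ².
That is, 50δ² + 110δ − 106.94 = 0, a quadratic in δ.
By the quadratic formula (taking the positive root), δ = (−110 + √33488.00) / 100 ≈ 0.730.

δ ≈ 0.730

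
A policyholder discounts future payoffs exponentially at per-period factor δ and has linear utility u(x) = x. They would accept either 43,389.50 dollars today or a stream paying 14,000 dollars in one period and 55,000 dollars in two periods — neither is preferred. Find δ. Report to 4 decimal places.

Present value of the stream is 14000·δ + 55000·δ². Indifference gives 14000δ + 55000δ² = 43389.50.
That is, 55000δ² + 14000δ − 43389.50 = 0, a quadratic in δ.
δ = (−14000 + √(14000² + 4·55000·43389.50)) / (2·55000) = (−14000 + √9741690000.00) / 110000 ≈ 0.7700.

δ ≈ 0.7700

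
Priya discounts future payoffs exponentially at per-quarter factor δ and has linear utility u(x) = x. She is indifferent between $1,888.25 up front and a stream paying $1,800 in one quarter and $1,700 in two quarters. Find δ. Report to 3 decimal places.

δ ≈ 0.650

Equating present values: 1888.25 = 1800δ + 1700δ².
Rearranged: 1700δ² + 1800δ − 1888.25 = 0.
By the quadratic formula (taking the positive root), δ = (−1800 + √16080100.00) / 3400 ≈ 0.650.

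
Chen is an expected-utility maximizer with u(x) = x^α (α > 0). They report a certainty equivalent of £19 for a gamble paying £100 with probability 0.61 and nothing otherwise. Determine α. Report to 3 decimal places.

α ≈ 0.298

Since u(0) = 0, the lottery's EU is 0.61·100^α.
Equating: 19^α = 0.61·100^α, i.e. 0.1900^α = 0.61.
α = ln(0.61) / ln(19/100) = -0.494296/-1.660731 ≈ 0.298.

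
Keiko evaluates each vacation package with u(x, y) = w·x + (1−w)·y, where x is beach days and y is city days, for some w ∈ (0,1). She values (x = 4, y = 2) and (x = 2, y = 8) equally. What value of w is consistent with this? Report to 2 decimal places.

w = 0.75

u(4,2) = u(2,8) means w·4 + (1−w)·2 = w·2 + (1−w)·8.
Rearranging, 2·w − 6·(1−w) = 0.
The marginal rate of substitution is 6/2, so w = 6/(2+6) = 0.75.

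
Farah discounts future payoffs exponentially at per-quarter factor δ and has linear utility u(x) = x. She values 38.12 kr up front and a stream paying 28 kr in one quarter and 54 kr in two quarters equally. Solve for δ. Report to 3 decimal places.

Present value of the stream is 28·δ + 54·δ². Indifference gives 28δ + 54δ² = 38.12.
That is, 54δ² + 28δ − 38.12 = 0, a quadratic in δ.
By the quadratic formula (taking the positive root), δ = (−28 + √9017.92) / 108 ≈ 0.620.

δ ≈ 0.620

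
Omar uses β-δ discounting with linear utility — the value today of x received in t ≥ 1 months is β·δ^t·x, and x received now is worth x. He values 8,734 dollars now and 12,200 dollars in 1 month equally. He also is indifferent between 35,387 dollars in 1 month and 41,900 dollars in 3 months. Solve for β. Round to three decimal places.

Both payoffs in the second observation are in the future, so β drops out: δ^1·35387 = δ^3·41900 ⇒ δ^2 = 35387/41900 = 0.84456, so δ = 0.91900.
Now use the now-vs-future pair: 8734 = β·δ·12200 gives β = 8734/(0.91900·12200) ≈ 0.779.

β ≈ 0.779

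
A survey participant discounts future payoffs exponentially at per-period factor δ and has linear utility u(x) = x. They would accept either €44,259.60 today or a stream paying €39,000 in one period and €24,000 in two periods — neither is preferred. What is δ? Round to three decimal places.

δ ≈ 0.770

The stream is worth 39000δ + 24000δ² today, so 39000δ + 24000δ² = 44259.60.
That is, 24000δ² + 39000δ − 44259.60 = 0, a quadratic in δ.
By the quadratic formula (taking the positive root), δ = (−39000 + √5769921600.00) / 48000 ≈ 0.770.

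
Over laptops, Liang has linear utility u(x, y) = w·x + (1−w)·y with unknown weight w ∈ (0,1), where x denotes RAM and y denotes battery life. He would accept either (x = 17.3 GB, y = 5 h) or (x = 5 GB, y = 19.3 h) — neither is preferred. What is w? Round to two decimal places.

Equating utilities: w·17.3 + (1−w)·5 = w·5 + (1−w)·19.3.
Collecting terms: w·12.3 = (1−w)·14.3.
Hence w = 14.3/(12.3+14.3) = 14.3/26.6 = 0.54.

w = 0.54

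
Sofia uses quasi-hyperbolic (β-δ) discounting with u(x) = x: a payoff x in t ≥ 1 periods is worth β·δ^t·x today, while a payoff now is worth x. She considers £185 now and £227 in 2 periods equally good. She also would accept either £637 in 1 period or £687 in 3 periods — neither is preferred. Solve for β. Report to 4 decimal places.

β ≈ 0.8789

Both payoffs in the second observation are in the future, so β drops out: δ^1·637 = δ^3·687 ⇒ δ^2 = 637/687 = 0.92722, so δ = 0.96292.
Substituting δ into 185 = β·δ^2·227: β = 185/(210.479) ≈ 0.8789.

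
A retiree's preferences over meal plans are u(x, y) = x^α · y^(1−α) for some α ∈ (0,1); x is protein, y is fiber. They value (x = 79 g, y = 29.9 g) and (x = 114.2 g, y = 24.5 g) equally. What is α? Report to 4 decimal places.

α ≈ 0.3509

The Cobb–Douglas utilities coincide, so 79^α·29.9^(1−α) = 114.2^α·24.5^(1−α).
Rearrange to (79/114.2)^α = (24.5/29.9)^(1−α) and take logs: α·-0.3685034 = (1−α)·-0.1991854.
With A = -0.3685034 and B = -0.1991854: α·A = (1−α)·B, so α = B/(A+B) = -0.1991854/-0.5676888 ≈ 0.3509.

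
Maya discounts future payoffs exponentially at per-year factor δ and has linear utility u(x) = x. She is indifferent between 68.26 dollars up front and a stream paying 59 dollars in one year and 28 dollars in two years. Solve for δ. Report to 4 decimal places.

Equating present values: 68.26 = 59δ + 28δ².
That is, 28δ² + 59δ − 68.26 = 0, a quadratic in δ.
The positive root is δ = [−59 + √(59² + 4·28·68.26)] / (2·28) = (−59 + 105.480)/56 ≈ 0.8300.

δ ≈ 0.8300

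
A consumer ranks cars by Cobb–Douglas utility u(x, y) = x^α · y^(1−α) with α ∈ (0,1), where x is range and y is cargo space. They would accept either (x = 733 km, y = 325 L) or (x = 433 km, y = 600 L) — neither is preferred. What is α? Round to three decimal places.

α ≈ 0.538

Set the two utilities equal: 733^α·325^(1−α) = 433^α·600^(1−α).
Taking logs: α·ln 733 + (1−α)·ln 325 = α·ln 433 + (1−α)·ln 600, i.e. α·0.526408 = (1−α)·0.613104.
Thus α·(1.139512) = 0.613104, so α = 0.613104/1.139512 ≈ 0.538.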